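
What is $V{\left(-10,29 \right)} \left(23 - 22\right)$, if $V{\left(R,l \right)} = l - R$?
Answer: $39$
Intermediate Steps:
$V{\left(-10,29 \right)} \left(23 - 22\right) = \left(29 - -10\right) \left(23 - 22\right) = \left(29 + 10\right) 1 = 39 \cdot 1 = 39$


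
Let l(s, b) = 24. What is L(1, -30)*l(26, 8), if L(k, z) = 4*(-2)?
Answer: -192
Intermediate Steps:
L(k, z) = -8
L(1, -30)*l(26, 8) = -8*24 = -192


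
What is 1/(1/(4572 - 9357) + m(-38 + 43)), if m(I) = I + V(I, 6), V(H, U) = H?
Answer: 4785/47849 ≈ 0.10000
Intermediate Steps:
m(I) = 2*I (m(I) = I + I = 2*I)
1/(1/(4572 - 9357) + m(-38 + 43)) = 1/(1/(4572 - 9357) + 2*(-38 + 43)) = 1/(1/(-4785) + 2*5) = 1/(-1/4785 + 10) = 1/(47849/4785) = 4785/47849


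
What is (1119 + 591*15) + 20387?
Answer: 30371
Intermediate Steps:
(1119 + 591*15) + 20387 = (1119 + 8865) + 20387 = 9984 + 20387 = 30371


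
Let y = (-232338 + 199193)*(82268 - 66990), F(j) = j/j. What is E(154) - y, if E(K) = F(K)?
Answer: 506389311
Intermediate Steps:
F(j) = 1
E(K) = 1
y = -506389310 (y = -33145*15278 = -506389310)
E(154) - y = 1 - 1*(-506389310) = 1 + 506389310 = 506389311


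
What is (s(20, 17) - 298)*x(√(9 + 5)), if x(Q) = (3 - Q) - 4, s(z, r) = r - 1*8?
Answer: 289 + 289*√14 ≈ 1370.3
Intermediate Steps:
s(z, r) = -8 + r (s(z, r) = r - 8 = -8 + r)
x(Q) = -1 - Q
(s(20, 17) - 298)*x(√(9 + 5)) = ((-8 + 17) - 298)*(-1 - √(9 + 5)) = (9 - 298)*(-1 - √14) = -289*(-1 - √14) = 289 + 289*√14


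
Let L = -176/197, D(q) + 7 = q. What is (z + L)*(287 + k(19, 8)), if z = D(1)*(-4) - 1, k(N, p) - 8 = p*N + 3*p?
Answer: 2051205/197 ≈ 10412.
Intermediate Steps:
D(q) = -7 + q
k(N, p) = 8 + 3*p + N*p (k(N, p) = 8 + (p*N + 3*p) = 8 + (N*p + 3*p) = 8 + (3*p + N*p) = 8 + 3*p + N*p)
L = -176/197 (L = -176*1/197 = -176/197 ≈ -0.89340)
z = 23 (z = (-7 + 1)*(-4) - 1 = -6*(-4) - 1 = 24 - 1 = 23)
(z + L)*(287 + k(19, 8)) = (23 - 176/197)*(287 + (8 + 3*8 + 19*8)) = 4355*(287 + (8 + 24 + 152))/197 = 4355*(287 + 184)/197 = (4355/197)*471 = 2051205/197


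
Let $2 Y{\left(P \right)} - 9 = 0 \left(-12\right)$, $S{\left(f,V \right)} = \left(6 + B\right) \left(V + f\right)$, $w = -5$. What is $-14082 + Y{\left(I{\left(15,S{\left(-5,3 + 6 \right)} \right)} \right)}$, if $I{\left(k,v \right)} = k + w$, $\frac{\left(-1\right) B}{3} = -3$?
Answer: $- \frac{28155}{2} \approx -14078.0$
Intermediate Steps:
$B = 9$ ($B = \left(-3\right) \left(-3\right) = 9$)
$S{\left(f,V \right)} = 15 V + 15 f$ ($S{\left(f,V \right)} = \left(6 + 9\right) \left(V + f\right) = 15 \left(V + f\right) = 15 V + 15 f$)
$I{\left(k,v \right)} = -5 + k$ ($I{\left(k,v \right)} = k - 5 = -5 + k$)
$Y{\left(P \right)} = \frac{9}{2}$ ($Y{\left(P \right)} = \frac{9}{2} + \frac{0 \left(-12\right)}{2} = \frac{9}{2} + \frac{1}{2} \cdot 0 = \frac{9}{2} + 0 = \frac{9}{2}$)
$-14082 + Y{\left(I{\left(15,S{\left(-5,3 + 6 \right)} \right)} \right)} = -14082 + \frac{9}{2} = - \frac{28155}{2}$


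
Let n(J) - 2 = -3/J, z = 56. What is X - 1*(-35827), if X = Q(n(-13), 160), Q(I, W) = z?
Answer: 35883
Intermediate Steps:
n(J) = 2 - 3/J
Q(I, W) = 56
X = 56
X - 1*(-35827) = 56 - 1*(-35827) = 56 + 35827 = 35883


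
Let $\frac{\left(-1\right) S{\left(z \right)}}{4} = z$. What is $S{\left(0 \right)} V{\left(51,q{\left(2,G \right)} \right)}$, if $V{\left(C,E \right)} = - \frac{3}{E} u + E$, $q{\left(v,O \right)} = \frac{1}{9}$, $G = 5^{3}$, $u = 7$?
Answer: $0$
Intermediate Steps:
$S{\left(z \right)} = - 4 z$
$G = 125$
$q{\left(v,O \right)} = \frac{1}{9}$
$V{\left(C,E \right)} = E - \frac{21}{E}$ ($V{\left(C,E \right)} = - \frac{3}{E} 7 + E = - \frac{21}{E} + E = E - \frac{21}{E}$)
$S{\left(0 \right)} V{\left(51,q{\left(2,G \right)} \right)} = \left(-4\right) 0 \left(\frac{1}{9} - 21 \frac{1}{\frac{1}{9}}\right) = 0 \left(\frac{1}{9} - 189\right) = 0 \left(- \frac{1700}{9}\right) = 0$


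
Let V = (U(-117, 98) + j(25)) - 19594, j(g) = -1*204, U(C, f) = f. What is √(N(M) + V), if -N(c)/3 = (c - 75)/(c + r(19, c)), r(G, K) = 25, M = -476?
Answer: I*√4007745203/451 ≈ 140.37*I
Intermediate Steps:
j(g) = -204
V = -19700 (V = (98 - 204) - 19594 = -106 - 19594 = -19700)
N(c) = -3*(-75 + c)/(25 + c) (N(c) = -3*(c - 75)/(c + 25) = -3*(-75 + c)/(25 + c))
√(N(M) + V) = √(3*(75 - 1*(-476))/(25 - 476) - 19700) = √(3*(75 + 476)/(-451) - 19700) = √(3*(-1/451)*551 - 19700) = √(-1653/451 - 19700) = √(-8886353/451) = I*√4007745203/451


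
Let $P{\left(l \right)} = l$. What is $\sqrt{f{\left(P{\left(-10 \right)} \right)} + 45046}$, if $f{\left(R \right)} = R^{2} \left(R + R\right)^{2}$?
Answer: $\sqrt{85046} \approx 291.63$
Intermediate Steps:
$f{\left(R \right)} = 4 R^{4}$ ($f{\left(R \right)} = R^{2} \left(2 R\right)^{2} = R^{2} \cdot 4 R^{2} = 4 R^{4}$)
$\sqrt{f{\left(P{\left(-10 \right)} \right)} + 45046} = \sqrt{4 \left(-10\right)^{4} + 45046} = \sqrt{4 \cdot 10000 + 45046} = \sqrt{40000 + 45046} = \sqrt{85046}$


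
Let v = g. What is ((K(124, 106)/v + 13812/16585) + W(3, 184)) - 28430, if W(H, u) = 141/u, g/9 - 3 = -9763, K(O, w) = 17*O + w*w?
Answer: -15875928726773/558450120 ≈ -28429.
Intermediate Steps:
K(O, w) = w² + 17*O (K(O, w) = 17*O + w² = w² + 17*O)
g = -87840 (g = 27 + 9*(-9763) = 27 - 87867 = -87840)
v = -87840
((K(124, 106)/v + 13812/16585) + W(3, 184)) - 28430 = (((106² + 17*124)/(-87840) + 13812/16585) + 141/184) - 28430 = (((11236 + 2108)*(-1/87840) + 13812*(1/16585)) + 141*(1/184)) - 28430 = ((13344*(-1/87840) + 13812/16585) + 141/184) - 28430 = ((-139/915 + 13812/16585) + 141/184) - 28430 = (2066533/3035055 + 141/184) - 28430 = 808184827/558450120 - 28430 = -15875928726773/558450120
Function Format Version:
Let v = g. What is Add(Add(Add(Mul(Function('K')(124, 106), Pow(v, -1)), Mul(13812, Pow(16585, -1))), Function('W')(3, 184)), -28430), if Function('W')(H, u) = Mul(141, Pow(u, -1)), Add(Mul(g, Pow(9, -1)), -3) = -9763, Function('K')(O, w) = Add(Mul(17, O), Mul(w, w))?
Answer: Rational(-15875928726773, 558450120) ≈ -28429.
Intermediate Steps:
Function('K')(O, w) = Add(Pow(w, 2), Mul(17, O)) (Function('K')(O, w) = Add(Mul(17, O), Pow(w, 2)) = Add(Pow(w, 2), Mul(17, O)))
g = -87840 (g = Add(27, Mul(9, -9763)) = Add(27, -87867) = -87840)
v = -87840
Add(Add(Add(Mul(Function('K')(124, 106), Pow(v, -1)), Mul(13812, Pow(16585, -1))), Function('W')(3, 184)), -28430) = Add(Add(Add(Mul(Add(Pow(106, 2), Mul(17, 124)), Pow(-87840, -1)), Mul(13812, Pow(16585, -1))), Mul(141, Pow(184, -1))), -28430) = Add(Add(Add(Mul(Add(11236, 2108), Rational(-1, 87840)), Mul(13812, Rational(1, 16585))), Mul(141, Rational(1, 184))), -28430) = Add(Add(Add(Mul(13344, Rational(-1, 87840)), Rational(13812, 16585)), Rational(141, 184)), -28430) = Add(Add(Add(Rational(-139, 915), Rational(13812, 16585)), Rational(141, 184)), -28430) = Add(Add(Rational(2066533, 3035055), Rational(141, 184)), -28430) = Add(Rational(808184827, 558450120), -28430) = Rational(-15875928726773, 558450120)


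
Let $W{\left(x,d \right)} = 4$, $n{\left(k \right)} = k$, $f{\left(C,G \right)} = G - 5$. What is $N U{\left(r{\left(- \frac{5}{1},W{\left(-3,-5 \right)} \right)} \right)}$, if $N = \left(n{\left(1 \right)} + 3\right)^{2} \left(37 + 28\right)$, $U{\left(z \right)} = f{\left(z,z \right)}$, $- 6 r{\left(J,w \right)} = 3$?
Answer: $-5720$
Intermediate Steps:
$f{\left(C,G \right)} = -5 + G$
$r{\left(J,w \right)} = - \frac{1}{2}$ ($r{\left(J,w \right)} = \left(- \frac{1}{6}\right) 3 = - \frac{1}{2}$)
$U{\left(z \right)} = -5 + z$
$N = 1040$ ($N = \left(1 + 3\right)^{2} \left(37 + 28\right) = 4^{2} \cdot 65 = 16 \cdot 65 = 1040$)
$N U{\left(r{\left(- \frac{5}{1},W{\left(-3,-5 \right)} \right)} \right)} = 1040 \left(-5 - \frac{1}{2}\right) = 1040 \left(- \frac{11}{2}\right) = -5720$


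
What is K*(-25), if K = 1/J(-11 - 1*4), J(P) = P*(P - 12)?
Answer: -5/81 ≈ -0.061728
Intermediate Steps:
J(P) = P*(-12 + P)
K = 1/405 (K = 1/((-11 - 1*4)*(-12 + (-11 - 1*4))) = 1/((-11 - 4)*(-12 + (-11 - 4))) = 1/(-15*(-12 - 15)) = 1/(-15*(-27)) = 1/405 ≈ 0.0024691)
K*(-25) = (1/405)*(-25) = -5/81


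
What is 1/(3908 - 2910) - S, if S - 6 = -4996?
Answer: 4980021/998 ≈ 4990.0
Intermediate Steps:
S = -4990 (S = 6 - 4996 = -4990)
1/(3908 - 2910) - S = 1/(3908 - 2910) - 1*(-4990) = 1/998 + 4990 = 4980021/998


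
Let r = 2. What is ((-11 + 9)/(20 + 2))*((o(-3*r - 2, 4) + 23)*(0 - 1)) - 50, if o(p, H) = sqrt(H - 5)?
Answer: -527/11 + I/11 ≈ -47.909 + 0.090909*I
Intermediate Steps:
o(p, H) = sqrt(-5 + H)
((-11 + 9)/(20 + 2))*((o(-3*r - 2, 4) + 23)*(0 - 1)) - 50 = ((-11 + 9)/(20 + 2))*((sqrt(-5 + 4) + 23)*(0 - 1)) - 50 = (-2/22)*((sqrt(-1) + 23)*(-1)) - 50 = (-2*1/22)*((I + 23)*(-1)) - 50 = -(23 + I)*(-1)/11 - 50 = -(-23 - I)/11 - 50 = (23/11 + I/11) - 50 = -527/11 + I/11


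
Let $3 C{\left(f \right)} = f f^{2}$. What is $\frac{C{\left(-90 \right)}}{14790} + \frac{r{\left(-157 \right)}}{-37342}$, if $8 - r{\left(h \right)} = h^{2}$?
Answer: $- \frac{290322187}{18409606} \approx -15.77$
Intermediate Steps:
$r{\left(h \right)} = 8 - h^{2}$
$C{\left(f \right)} = \frac{f^{3}}{3}$ ($C{\left(f \right)} = \frac{f f^{2}}{3} = \frac{f^{3}}{3}$)
$\frac{C{\left(-90 \right)}}{14790} + \frac{r{\left(-157 \right)}}{-37342} = \frac{\frac{1}{3} \left(-90\right)^{3}}{14790} + \frac{8 - \left(-157\right)^{2}}{-37342} = \frac{1}{3} \left(-729000\right) \frac{1}{14790} + \left(8 - 24649\right) \left(- \frac{1}{37342}\right) = \left(-243000\right) \frac{1}{14790} + \left(8 - 24649\right) \left(- \frac{1}{37342}\right) = - \frac{8100}{493} - - \frac{24641}{37342} = - \frac{8100}{493} + \frac{24641}{37342} = - \frac{290322187}{18409606}$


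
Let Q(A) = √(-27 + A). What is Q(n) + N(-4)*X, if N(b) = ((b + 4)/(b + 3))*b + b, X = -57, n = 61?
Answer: 228 + √34 ≈ 233.83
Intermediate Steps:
N(b) = b + b*(4 + b)/(3 + b) (N(b) = ((4 + b)/(3 + b))*b + b = b*(4 + b)/(3 + b) + b = b + b*(4 + b)/(3 + b))
Q(n) + N(-4)*X = √(-27 + 61) - 4*(7 + 2*(-4))/(3 - 4)*(-57) = √34 - 4*(7 - 8)/(-1)*(-57) = √34 - 4*(-1)*(-1)*(-57) = √34 - 4*(-57) = √34 + 228 = 228 + √34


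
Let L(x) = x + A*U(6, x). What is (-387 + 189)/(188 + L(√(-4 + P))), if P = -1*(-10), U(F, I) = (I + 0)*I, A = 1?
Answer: -19206/18815 + 99*√6/18815 ≈ -1.0079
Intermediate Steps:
U(F, I) = I² (U(F, I) = I*I = I²)
P = 10
L(x) = x + x² (L(x) = x + 1*x² = x + x²)
(-387 + 189)/(188 + L(√(-4 + P))) = (-387 + 189)/(188 + √(-4 + 10)*(1 + √(-4 + 10))) = -198/(188 + √6*(1 + √6))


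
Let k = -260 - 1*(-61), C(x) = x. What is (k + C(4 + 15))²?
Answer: 32400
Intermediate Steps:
k = -199 (k = -260 + 61 = -199)
(k + C(4 + 15))² = (-199 + (4 + 15))² = (-199 + 19)² = (-180)² = 32400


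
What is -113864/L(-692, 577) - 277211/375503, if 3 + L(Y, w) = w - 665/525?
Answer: -643725623581/3225946273 ≈ -199.55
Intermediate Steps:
L(Y, w) = -64/15 + w (L(Y, w) = -3 + (w - 665/525) = -3 + (w - 665*1/525) = -3 + (w - 19/15) = -3 + (-19/15 + w) = -64/15 + w)
-113864/L(-692, 577) - 277211/375503 = -113864/(-64/15 + 577) - 277211/375503 = -113864/8591/15 - 277211*1/375503 = -113864*15/8591 - 277211/375503 = -1707960/8591 - 277211/375503 = -643725623581/3225946273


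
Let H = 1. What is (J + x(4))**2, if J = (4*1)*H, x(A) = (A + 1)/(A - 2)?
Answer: 169/4 ≈ 42.250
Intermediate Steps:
x(A) = (1 + A)/(-2 + A)
J = 4 (J = (4*1)*1 = 4*1 = 4)
(J + x(4))**2 = (4 + (1 + 4)/(-2 + 4))**2 = (4 + 5/2)**2 = (13/2)**2 = 169/4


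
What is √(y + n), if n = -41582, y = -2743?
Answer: 15*I*√197 ≈ 210.54*I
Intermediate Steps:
√(y + n) = √(-2743 - 41582) = √(-44325) = 15*I*√197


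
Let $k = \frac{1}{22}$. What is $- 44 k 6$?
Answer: $-12$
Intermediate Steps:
$k = \frac{1}{22} \approx 0.045455$
$- 44 k 6 = - 44 \cdot \frac{1}{22} \cdot 6 = \left(-44\right) \frac{3}{11} = -12$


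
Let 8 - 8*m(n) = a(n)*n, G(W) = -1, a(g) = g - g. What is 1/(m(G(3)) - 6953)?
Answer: -1/6952 ≈ -0.00014384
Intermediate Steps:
a(g) = 0
m(n) = 1 (m(n) = 1 - 0*n = 1 - 1/8*0 = 1 + 0 = 1)
1/(m(G(3)) - 6953) = 1/(1 - 6953) = 1/(-6952) = -1/6952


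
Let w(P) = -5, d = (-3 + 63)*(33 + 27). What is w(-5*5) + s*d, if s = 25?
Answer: 89995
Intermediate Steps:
d = 3600 (d = 60*60 = 3600)
w(-5*5) + s*d = -5 + 25*3600 = -5 + 90000 = 89995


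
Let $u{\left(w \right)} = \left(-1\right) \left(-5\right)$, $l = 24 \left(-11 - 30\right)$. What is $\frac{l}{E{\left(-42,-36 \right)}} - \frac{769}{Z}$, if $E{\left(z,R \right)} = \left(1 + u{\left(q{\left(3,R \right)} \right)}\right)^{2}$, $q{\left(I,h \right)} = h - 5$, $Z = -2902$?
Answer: $- \frac{235657}{8706} \approx -27.068$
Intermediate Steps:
$q{\left(I,h \right)} = -5 + h$ ($q{\left(I,h \right)} = h - 5 = -5 + h$)
$l = -984$ ($l = 24 \left(-41\right) = -984$)
$u{\left(w \right)} = 5$
$E{\left(z,R \right)} = 36$ ($E{\left(z,R \right)} = \left(1 + 5\right)^{2} = 6^{2} = 36$)
$\frac{l}{E{\left(-42,-36 \right)}} - \frac{769}{Z} = - \frac{984}{36} - \frac{769}{-2902} = \left(-984\right) \frac{1}{36} - - \frac{769}{2902} = - \frac{82}{3} + \frac{769}{2902} = - \frac{235657}{8706}$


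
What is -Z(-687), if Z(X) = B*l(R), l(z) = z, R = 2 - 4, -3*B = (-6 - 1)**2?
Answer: -98/3 ≈ -32.667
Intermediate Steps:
B = -49/3 (B = -(-6 - 1)**2/3 = -1/3*(-7)**2 = -1/3*49 = -49/3 ≈ -16.333)
R = -2
Z(X) = 98/3 (Z(X) = -49/3*(-2) = 98/3)
-Z(-687) = -1*98/3 = -98/3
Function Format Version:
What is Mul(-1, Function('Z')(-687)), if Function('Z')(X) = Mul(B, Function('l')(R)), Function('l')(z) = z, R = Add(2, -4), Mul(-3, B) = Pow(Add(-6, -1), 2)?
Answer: Rational(-98, 3) ≈ -32.667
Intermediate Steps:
B = Rational(-49, 3) (B = Mul(Rational(-1, 3), Pow(Add(-6, -1), 2)) = Mul(Rational(-1, 3), Pow(-7, 2)) = Mul(Rational(-1, 3), 49) = Rational(-49, 3) ≈ -16.333)
R = -2
Function('Z')(X) = Rational(98, 3) (Function('Z')(X) = Mul(Rational(-49, 3), -2) = Rational(98, 3))
Mul(-1, Function('Z')(-687)) = Mul(-1, Rational(98, 3)) = Rational(-98, 3)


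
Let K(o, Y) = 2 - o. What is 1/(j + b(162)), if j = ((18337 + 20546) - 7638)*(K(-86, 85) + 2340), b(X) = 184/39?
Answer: 39/2958651724 ≈ 1.3182e-8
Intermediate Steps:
b(X) = 184/39 (b(X) = 184*(1/39) = 184/39)
j = 75862860 (j = ((18337 + 20546) - 7638)*((2 - 1*(-86)) + 2340) = (38883 - 7638)*((2 + 86) + 2340) = 31245*(88 + 2340) = 31245*2428 = 75862860)
1/(j + b(162)) = 1/(75862860 + 184/39) = 1/(2958651724/39) = 39/2958651724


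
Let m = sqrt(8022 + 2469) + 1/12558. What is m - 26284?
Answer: -330074471/12558 + sqrt(10491) ≈ -26182.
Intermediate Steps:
m = 1/12558 + sqrt(10491) (m = sqrt(10491) + 1/12558 = 1/12558 + sqrt(10491) ≈ 102.43)
m - 26284 = (1/12558 + sqrt(10491)) - 26284 = -330074471/12558 + sqrt(10491)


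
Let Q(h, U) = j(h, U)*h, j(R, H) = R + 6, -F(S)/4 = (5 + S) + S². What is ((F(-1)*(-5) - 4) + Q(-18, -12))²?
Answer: 97344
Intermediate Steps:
F(S) = -20 - 4*S - 4*S² (F(S) = -4*((5 + S) + S²) = -4*(5 + S + S²) = -20 - 4*S - 4*S²)
j(R, H) = 6 + R
Q(h, U) = h*(6 + h) (Q(h, U) = (6 + h)*h = h*(6 + h))
((F(-1)*(-5) - 4) + Q(-18, -12))² = (((-20 - 4*(-1) - 4*(-1)²)*(-5) - 4) - 18*(6 - 18))² = (((-20 + 4 - 4*1)*(-5) - 4) - 18*(-12))² = (((-20 + 4 - 4)*(-5) - 4) + 216)² = ((-20*(-5) - 4) + 216)² = ((100 - 4) + 216)² = (96 + 216)² = 312² = 97344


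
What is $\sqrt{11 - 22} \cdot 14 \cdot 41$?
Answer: $574 i \sqrt{11} \approx 1903.7 i$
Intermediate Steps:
$\sqrt{11 - 22} \cdot 14 \cdot 41 = \sqrt{-11} \cdot 14 \cdot 41 = i \sqrt{11} \cdot 14 \cdot 41 = 14 i \sqrt{11} \cdot 41 = 574 i \sqrt{11}$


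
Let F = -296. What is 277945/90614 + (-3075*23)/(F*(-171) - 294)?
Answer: 631506095/379989809 ≈ 1.6619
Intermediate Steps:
277945/90614 + (-3075*23)/(F*(-171) - 294) = 277945/90614 + (-3075*23)/(-296*(-171) - 294) = 277945*(1/90614) - 70725/(50616 - 294) = 277945/90614 - 70725/50322 = 277945/90614 - 70725*1/50322 = 277945/90614 - 23575/16774 = 631506095/379989809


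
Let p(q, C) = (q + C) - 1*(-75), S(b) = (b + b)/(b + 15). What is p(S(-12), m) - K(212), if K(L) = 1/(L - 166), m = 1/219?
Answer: 674785/10074 ≈ 66.983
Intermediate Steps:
S(b) = 2*b/(15 + b) (S(b) = (2*b)/(15 + b) = 2*b/(15 + b))
m = 1/219 ≈ 0.0045662
p(q, C) = 75 + C + q (p(q, C) = (C + q) + 75 = 75 + C + q)
K(L) = 1/(-166 + L)
p(S(-12), m) - K(212) = (75 + 1/219 + 2*(-12)/(15 - 12)) - 1/(-166 + 212) = (75 + 1/219 + 2*(-12)/3) - 1/46 = (75 + 1/219 + 2*(-12)*(⅓)) - 1*1/46 = (75 + 1/219 - 8) - 1/46 = 14674/219 - 1/46 = 674785/10074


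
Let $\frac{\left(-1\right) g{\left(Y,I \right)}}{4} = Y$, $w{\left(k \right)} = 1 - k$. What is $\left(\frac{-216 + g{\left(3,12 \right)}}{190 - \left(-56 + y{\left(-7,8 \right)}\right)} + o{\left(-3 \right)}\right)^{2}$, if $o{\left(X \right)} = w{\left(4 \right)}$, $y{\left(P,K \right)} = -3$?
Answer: $\frac{105625}{6889} \approx 15.332$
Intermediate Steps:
$g{\left(Y,I \right)} = - 4 Y$
$o{\left(X \right)} = -3$ ($o{\left(X \right)} = 1 - 4 = -3$)
$\left(\frac{-216 + g{\left(3,12 \right)}}{190 - \left(-56 + y{\left(-7,8 \right)}\right)} + o{\left(-3 \right)}\right)^{2} = \left(\frac{-216 - 12}{190 + \left(56 - -3\right)} - 3\right)^{2} = \left(\frac{-216 - 12}{190 + \left(56 + 3\right)} - 3\right)^{2} = \left(- \frac{228}{190 + 59} - 3\right)^{2} = \left(- \frac{228}{249} - 3\right)^{2} = \left(\left(-228\right) \frac{1}{249} - 3\right)^{2} = \left(- \frac{76}{83} - 3\right)^{2} = \left(- \frac{325}{83}\right)^{2} = \frac{105625}{6889}$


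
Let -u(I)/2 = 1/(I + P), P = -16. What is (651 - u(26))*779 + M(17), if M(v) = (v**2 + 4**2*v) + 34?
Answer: 2539399/5 ≈ 5.0788e+5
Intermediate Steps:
u(I) = -2/(-16 + I) (u(I) = -2/(I - 16) = -2/(-16 + I))
M(v) = 34 + v**2 + 16*v (M(v) = (v**2 + 16*v) + 34 = 34 + v**2 + 16*v)
(651 - u(26))*779 + M(17) = (651 - (-2)/(-16 + 26))*779 + (34 + 17**2 + 16*17) = (651 - (-2)/10)*779 + (34 + 289 + 272) = (651 - (-2)/10)*779 + 595 = (651 - 1*(-1/5))*779 + 595 = (651 + 1/5)*779 + 595 = (3256/5)*779 + 595 = 2536424/5 + 595 = 2539399/5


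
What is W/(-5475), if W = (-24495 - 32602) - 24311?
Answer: 27136/1825 ≈ 14.869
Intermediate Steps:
W = -81408 (W = -57097 - 24311 = -81408)
W/(-5475) = -81408/(-5475) = -81408*(-1/5475) = 27136/1825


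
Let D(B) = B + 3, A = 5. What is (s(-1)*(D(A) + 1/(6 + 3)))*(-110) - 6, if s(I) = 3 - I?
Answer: -32174/9 ≈ -3574.9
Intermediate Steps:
D(B) = 3 + B
(s(-1)*(D(A) + 1/(6 + 3)))*(-110) - 6 = ((3 - 1*(-1))*((3 + 5) + 1/(6 + 3)))*(-110) - 6 = ((3 + 1)*(8 + 1/9))*(-110) - 6 = (4*(8 + ⅑))*(-110) - 6 = (4*(73/9))*(-110) - 6 = (292/9)*(-110) - 6 = -32120/9 - 6 = -32174/9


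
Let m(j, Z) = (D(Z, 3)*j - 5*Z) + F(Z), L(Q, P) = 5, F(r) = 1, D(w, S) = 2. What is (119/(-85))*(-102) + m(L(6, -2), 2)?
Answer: 719/5 ≈ 143.80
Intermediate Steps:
m(j, Z) = 1 - 5*Z + 2*j (m(j, Z) = (2*j - 5*Z) + 1 = (-5*Z + 2*j) + 1 = 1 - 5*Z + 2*j)
(119/(-85))*(-102) + m(L(6, -2), 2) = (119/(-85))*(-102) + (1 - 5*2 + 2*5) = (119*(-1/85))*(-102) + (1 - 10 + 10) = -7/5*(-102) + 1 = 714/5 + 1 = 719/5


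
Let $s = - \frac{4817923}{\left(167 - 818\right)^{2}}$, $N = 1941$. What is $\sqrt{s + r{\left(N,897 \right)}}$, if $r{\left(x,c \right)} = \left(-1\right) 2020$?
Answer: $\frac{i \sqrt{860895943}}{651} \approx 45.071 i$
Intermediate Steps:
$s = - \frac{4817923}{423801}$ ($s = - \frac{4817923}{\left(-651\right)^{2}} = - \frac{4817923}{423801} \approx -11.368$)
$r{\left(x,c \right)} = -2020$
$\sqrt{s + r{\left(N,897 \right)}} = \sqrt{- \frac{4817923}{423801} - 2020} = \sqrt{- \frac{860895943}{423801}} = \frac{i \sqrt{860895943}}{651}$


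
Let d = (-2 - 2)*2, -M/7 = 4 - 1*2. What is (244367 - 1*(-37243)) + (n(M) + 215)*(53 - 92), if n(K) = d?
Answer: 273537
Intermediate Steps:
M = -14 (M = -7*(4 - 1*2) = -7*(4 - 2) = -7*2 = -14)
d = -8 (d = -4*2 = -8)
n(K) = -8
(244367 - 1*(-37243)) + (n(M) + 215)*(53 - 92) = (244367 - 1*(-37243)) + (-8 + 215)*(53 - 92) = (244367 + 37243) + 207*(-39) = 281610 - 8073 = 273537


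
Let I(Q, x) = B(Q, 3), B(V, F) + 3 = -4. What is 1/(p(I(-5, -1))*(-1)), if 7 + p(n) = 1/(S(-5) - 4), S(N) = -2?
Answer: 6/43 ≈ 0.13953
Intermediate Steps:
B(V, F) = -7 (B(V, F) = -3 - 4 = -7)
I(Q, x) = -7
p(n) = -43/6 (p(n) = -7 + 1/(-2 - 4) = -7 + 1/(-6) = -7 - 1/6 = -43/6)
1/(p(I(-5, -1))*(-1)) = 1/(-43/6*(-1)) = 1/(43/6) = 6/43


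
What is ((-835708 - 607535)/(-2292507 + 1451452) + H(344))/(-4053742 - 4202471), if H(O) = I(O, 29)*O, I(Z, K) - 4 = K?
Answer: -1061011067/771547691635 ≈ -0.0013752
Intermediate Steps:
I(Z, K) = 4 + K
H(O) = 33*O (H(O) = (4 + 29)*O = 33*O)
((-835708 - 607535)/(-2292507 + 1451452) + H(344))/(-4053742 - 4202471) = ((-835708 - 607535)/(-2292507 + 1451452) + 33*344)/(-4053742 - 4202471) = (-1443243/(-841055) + 11352)/(-8256213) = (-1443243*(-1/841055) + 11352)*(-1/8256213) = (1443243/841055 + 11352)*(-1/8256213) = (9549099603/841055)*(-1/8256213) = -1061011067/771547691635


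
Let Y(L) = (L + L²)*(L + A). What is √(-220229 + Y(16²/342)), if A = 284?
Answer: I*√20887230633805/9747 ≈ 468.89*I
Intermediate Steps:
Y(L) = (284 + L)*(L + L²) (Y(L) = (L + L²)*(L + 284) = (L + L²)*(284 + L) = (284 + L)*(L + L²))
√(-220229 + Y(16²/342)) = √(-220229 + (16²/342)*(284 + (16²/342)² + 285*(16²/342))) = √(-220229 + (256*(1/342))*(284 + (256*(1/342))² + 285*(256*(1/342)))) = √(-220229 + 128*(284 + (128/171)² + 285*(128/171))/171) = √(-220229 + 128*(284 + 16384/29241 + 640/3)/171) = √(-220229 + (128/171)*(14558908/29241)) = √(-220229 + 1863540224/5000211) = √(-1099327928095/5000211) = I*√20887230633805/9747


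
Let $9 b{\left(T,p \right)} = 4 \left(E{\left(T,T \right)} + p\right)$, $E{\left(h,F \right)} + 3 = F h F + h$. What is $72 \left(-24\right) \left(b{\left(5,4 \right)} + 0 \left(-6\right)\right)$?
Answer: $-100608$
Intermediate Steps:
$E{\left(h,F \right)} = -3 + h + h F^{2}$ ($E{\left(h,F \right)} = -3 + \left(F h F + h\right) = -3 + \left(h F^{2} + h\right) = -3 + \left(h + h F^{2}\right) = -3 + h + h F^{2}$)
$b{\left(T,p \right)} = - \frac{4}{3} + \frac{4 T}{9} + \frac{4 p}{9} + \frac{4 T^{3}}{9}$ ($b{\left(T,p \right)} = \frac{4 \left(\left(-3 + T + T T^{2}\right) + p\right)}{9} = \frac{4 \left(\left(-3 + T + T^{3}\right) + p\right)}{9} = \frac{4 \left(-3 + T + p + T^{3}\right)}{9} = \frac{-12 + 4 T + 4 p + 4 T^{3}}{9} = - \frac{4}{3} + \frac{4 T}{9} + \frac{4 p}{9} + \frac{4 T^{3}}{9}$)
$72 \left(-24\right) \left(b{\left(5,4 \right)} + 0 \left(-6\right)\right) = 72 \left(-24\right) \left(\left(- \frac{4}{3} + \frac{4}{9} \cdot 5 + \frac{4}{9} \cdot 4 + \frac{4 \cdot 5^{3}}{9}\right) + 0 \left(-6\right)\right) = - 1728 \left(\left(- \frac{4}{3} + \frac{20}{9} + \frac{16}{9} + \frac{4}{9} \cdot 125\right) + 0\right) = - 1728 \left(\left(- \frac{4}{3} + \frac{20}{9} + \frac{16}{9} + \frac{500}{9}\right) + 0\right) = - 1728 \left(\frac{524}{9} + 0\right) = \left(-1728\right) \frac{524}{9} = -100608$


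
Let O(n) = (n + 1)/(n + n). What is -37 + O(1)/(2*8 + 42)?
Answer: -2145/58 ≈ -36.983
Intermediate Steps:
O(n) = (1 + n)/(2*n) (O(n) = (1 + n)/((2*n)) = (1 + n)*(1/(2*n)) = (1 + n)/(2*n))
-37 + O(1)/(2*8 + 42) = -37 + ((½)*(1 + 1)/1)/(2*8 + 42) = -37 + ((½)*1*2)/(16 + 42) = -37 + 1/58 = -2145/58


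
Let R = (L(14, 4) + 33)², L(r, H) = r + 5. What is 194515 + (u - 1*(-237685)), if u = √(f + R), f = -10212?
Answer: 432200 + 2*I*√1877 ≈ 4.322e+5 + 86.649*I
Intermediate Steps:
L(r, H) = 5 + r
R = 2704 (R = ((5 + 14) + 33)² = (19 + 33)² = 52² = 2704)
u = 2*I*√1877 (u = √(-10212 + 2704) = √(-7508) = 2*I*√1877 ≈ 86.649*I)
194515 + (u - 1*(-237685)) = 194515 + (2*I*√1877 - 1*(-237685)) = 194515 + (2*I*√1877 + 237685) = 194515 + (237685 + 2*I*√1877) = 432200 + 2*I*√1877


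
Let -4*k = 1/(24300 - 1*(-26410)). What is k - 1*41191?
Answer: -8355182441/202840 ≈ -41191.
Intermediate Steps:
k = -1/202840 (k = -1/(4*(24300 - 1*(-26410))) = -1/(4*(24300 + 26410)) = -¼/50710 = -¼*1/50710 = -1/202840 ≈ -4.9300e-6)
k - 1*41191 = -1/202840 - 1*41191 = -1/202840 - 41191 = -8355182441/202840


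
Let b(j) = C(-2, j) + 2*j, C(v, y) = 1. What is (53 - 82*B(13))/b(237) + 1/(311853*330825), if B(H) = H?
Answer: -4180398508718/1960206605775 ≈ -2.1326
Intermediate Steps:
b(j) = 1 + 2*j
(53 - 82*B(13))/b(237) + 1/(311853*330825) = (53 - 82*13)/(1 + 2*237) + 1/(311853*330825) = (53 - 1066)/(1 + 474) + (1/311853)*(1/330825) = -1013/475 + 1/103168768725 = -4180398508718/1960206605775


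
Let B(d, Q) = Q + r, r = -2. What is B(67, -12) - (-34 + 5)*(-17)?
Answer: -507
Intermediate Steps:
B(d, Q) = -2 + Q (B(d, Q) = Q - 2 = -2 + Q)
B(67, -12) - (-34 + 5)*(-17) = (-2 - 12) - (-34 + 5)*(-17) = -14 - (-29)*(-17) = -14 - 1*493 = -14 - 493 = -507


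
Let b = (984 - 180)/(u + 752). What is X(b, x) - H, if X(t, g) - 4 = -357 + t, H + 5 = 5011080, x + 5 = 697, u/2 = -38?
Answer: -846931131/169 ≈ -5.0114e+6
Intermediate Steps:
u = -76 (u = 2*(-38) = -76)
x = 692 (x = -5 + 697 = 692)
H = 5011075 (H = -5 + 5011080 = 5011075)
b = 201/169 (b = (984 - 180)/(-76 + 752) = 804/676 = 804*(1/676) = 201/169 ≈ 1.1893)
X(t, g) = -353 + t (X(t, g) = 4 + (-357 + t) = -353 + t)
X(b, x) - H = (-353 + 201/169) - 1*5011075 = -59456/169 - 5011075 = -846931131/169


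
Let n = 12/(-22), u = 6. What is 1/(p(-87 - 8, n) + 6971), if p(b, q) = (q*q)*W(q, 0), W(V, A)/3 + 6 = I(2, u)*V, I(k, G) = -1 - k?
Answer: 1331/9273217 ≈ 0.00014353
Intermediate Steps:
n = -6/11 (n = 12*(-1/22) = -6/11 ≈ -0.54545)
W(V, A) = -18 - 9*V (W(V, A) = -18 + 3*((-1 - 1*2)*V) = -18 + 3*((-1 - 2)*V) = -18 + 3*(-3*V) = -18 - 9*V)
p(b, q) = q**2*(-18 - 9*q) (p(b, q) = (q*q)*(-18 - 9*q) = q**2*(-18 - 9*q))
1/(p(-87 - 8, n) + 6971) = 1/(9*(-6/11)**2*(-2 - 1*(-6/11)) + 6971) = 1/(9*(36/121)*(-2 + 6/11) + 6971) = 1/(9*(36/121)*(-16/11) + 6971) = 1/(-5184/1331 + 6971) = 1/(9273217/1331) = 1331/9273217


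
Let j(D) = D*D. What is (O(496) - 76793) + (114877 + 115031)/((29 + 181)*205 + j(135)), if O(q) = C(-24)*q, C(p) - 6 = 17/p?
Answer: -4544434717/61275 ≈ -74165.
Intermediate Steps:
C(p) = 6 + 17/p
j(D) = D²
O(q) = 127*q/24 (O(q) = (6 + 17/(-24))*q = (6 + 17*(-1/24))*q = (6 - 17/24)*q = 127*q/24)
(O(496) - 76793) + (114877 + 115031)/((29 + 181)*205 + j(135)) = ((127/24)*496 - 76793) + (114877 + 115031)/((29 + 181)*205 + 135²) = (7874/3 - 76793) + 229908/(210*205 + 18225) = -222505/3 + 229908/(43050 + 18225) = -222505/3 + 229908/61275 = -222505/3 + 229908*(1/61275) = -222505/3 + 76636/20425 = -4544434717/61275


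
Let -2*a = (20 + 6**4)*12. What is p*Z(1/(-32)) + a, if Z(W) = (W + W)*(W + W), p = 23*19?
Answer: -2020939/256 ≈ -7894.3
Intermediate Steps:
p = 437
Z(W) = 4*W**2 (Z(W) = (2*W)*(2*W) = 4*W**2)
a = -7896 (a = -(20 + 6**4)*12/2 = -(20 + 1296)*12/2 = -658*12 = -1/2*15792 = -7896)
p*Z(1/(-32)) + a = 437*(4*(1/(-32))**2) - 7896 = 437*(4*(-1/32)**2) - 7896 = 437*(4*(1/1024)) - 7896 = 437*(1/256) - 7896 = 437/256 - 7896 = -2020939/256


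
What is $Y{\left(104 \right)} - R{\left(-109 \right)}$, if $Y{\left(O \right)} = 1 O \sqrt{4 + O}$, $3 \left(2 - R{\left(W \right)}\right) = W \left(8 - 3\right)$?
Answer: $- \frac{551}{3} + 624 \sqrt{3} \approx 897.13$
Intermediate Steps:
$R{\left(W \right)} = 2 - \frac{5 W}{3}$ ($R{\left(W \right)} = 2 - \frac{W \left(8 - 3\right)}{3} = 2 - \frac{W 5}{3} = 2 - \frac{5 W}{3}$)
$Y{\left(O \right)} = O \sqrt{4 + O}$
$Y{\left(104 \right)} - R{\left(-109 \right)} = 104 \sqrt{4 + 104} - \left(2 - - \frac{545}{3}\right) = 104 \sqrt{108} - \left(2 + \frac{545}{3}\right) = 104 \cdot 6 \sqrt{3} - \frac{551}{3} = 624 \sqrt{3} - \frac{551}{3} = - \frac{551}{3} + 624 \sqrt{3}$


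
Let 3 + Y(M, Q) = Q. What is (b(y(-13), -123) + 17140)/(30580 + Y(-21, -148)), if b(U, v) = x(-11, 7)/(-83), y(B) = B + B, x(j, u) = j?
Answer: 203233/360801 ≈ 0.56328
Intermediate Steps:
y(B) = 2*B
Y(M, Q) = -3 + Q
b(U, v) = 11/83 (b(U, v) = -11/(-83) = -11*(-1/83) = 11/83)
(b(y(-13), -123) + 17140)/(30580 + Y(-21, -148)) = (11/83 + 17140)/(30580 + (-3 - 148)) = 1422631/(83*(30580 - 151)) = (1422631/83)/30429 = (1422631/83)*(1/30429) = 203233/360801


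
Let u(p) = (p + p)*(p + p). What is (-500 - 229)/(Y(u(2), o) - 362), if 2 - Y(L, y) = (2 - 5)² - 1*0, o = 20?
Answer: 81/41 ≈ 1.9756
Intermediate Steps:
u(p) = 4*p² (u(p) = (2*p)*(2*p) = 4*p²)
Y(L, y) = -7 (Y(L, y) = 2 - ((2 - 5)² - 1*0) = 2 - ((-3)² + 0) = 2 - (9 + 0) = 2 - 1*9 = 2 - 9 = -7)
(-500 - 229)/(Y(u(2), o) - 362) = (-500 - 229)/(-7 - 362) = -729/(-369) = -729*(-1/369) = 81/41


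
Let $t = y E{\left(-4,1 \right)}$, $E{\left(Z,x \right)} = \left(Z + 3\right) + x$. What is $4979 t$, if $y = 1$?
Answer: $0$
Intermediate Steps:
$E{\left(Z,x \right)} = 3 + Z + x$ ($E{\left(Z,x \right)} = \left(3 + Z\right) + x = 3 + Z + x$)
$t = 0$ ($t = 1 \left(3 - 4 + 1\right) = 1 \cdot 0 = 0$)
$4979 t = 4979 \cdot 0 = 0$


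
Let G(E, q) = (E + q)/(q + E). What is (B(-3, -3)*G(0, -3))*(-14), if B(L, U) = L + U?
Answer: 84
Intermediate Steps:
G(E, q) = 1 (G(E, q) = (E + q)/(E + q) = 1)
(B(-3, -3)*G(0, -3))*(-14) = ((-3 - 3)*1)*(-14) = -6*1*(-14) = -6*(-14) = 84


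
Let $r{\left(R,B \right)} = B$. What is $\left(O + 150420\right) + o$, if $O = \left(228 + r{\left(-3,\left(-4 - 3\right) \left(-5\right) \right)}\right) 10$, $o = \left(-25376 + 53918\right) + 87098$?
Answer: $268690$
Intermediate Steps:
$o = 115640$ ($o = 28542 + 87098 = 115640$)
$O = 2630$ ($O = \left(228 + \left(-4 - 3\right) \left(-5\right)\right) 10 = \left(228 - -35\right) 10 = \left(228 + 35\right) 10 = 263 \cdot 10 = 2630$)
$\left(O + 150420\right) + o = \left(2630 + 150420\right) + 115640 = 153050 + 115640 = 268690$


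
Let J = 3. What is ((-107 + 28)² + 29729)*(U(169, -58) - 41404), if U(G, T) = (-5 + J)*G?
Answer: -1501459740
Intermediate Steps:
U(G, T) = -2*G (U(G, T) = (-5 + 3)*G = -2*G)
((-107 + 28)² + 29729)*(U(169, -58) - 41404) = ((-107 + 28)² + 29729)*(-2*169 - 41404) = ((-79)² + 29729)*(-338 - 41404) = (6241 + 29729)*(-41742) = 35970*(-41742) = -1501459740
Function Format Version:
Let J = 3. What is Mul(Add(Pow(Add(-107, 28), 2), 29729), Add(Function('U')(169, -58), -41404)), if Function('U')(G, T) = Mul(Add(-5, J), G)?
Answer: -1501459740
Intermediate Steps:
Function('U')(G, T) = Mul(-2, G) (Function('U')(G, T) = Mul(Add(-5, 3), G) = Mul(-2, G))
Mul(Add(Pow(Add(-107, 28), 2), 29729), Add(Function('U')(169, -58), -41404)) = Mul(Add(Pow(Add(-107, 28), 2), 29729), Add(Mul(-2, 169), -41404)) = Mul(Add(Pow(-79, 2), 29729), Add(-338, -41404)) = Mul(Add(6241, 29729), -41742) = Mul(35970, -41742) = -1501459740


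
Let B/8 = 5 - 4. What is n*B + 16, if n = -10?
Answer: -64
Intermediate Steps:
B = 8 (B = 8*(5 - 4) = 8*1 = 8)
n*B + 16 = -10*8 + 16 = -80 + 16 = -64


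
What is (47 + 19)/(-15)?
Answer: -22/5 ≈ -4.4000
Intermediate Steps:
(47 + 19)/(-15) = -1/15*66 = -22/5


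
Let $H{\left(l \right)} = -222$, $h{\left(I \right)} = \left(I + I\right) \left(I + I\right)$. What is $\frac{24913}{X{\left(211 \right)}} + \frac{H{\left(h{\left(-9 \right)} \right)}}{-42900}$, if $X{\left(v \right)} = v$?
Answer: $\frac{178135757}{1508650} \approx 118.08$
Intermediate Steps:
$h{\left(I \right)} = 4 I^{2}$ ($h{\left(I \right)} = 2 I 2 I = 4 I^{2}$)
$\frac{24913}{X{\left(211 \right)}} + \frac{H{\left(h{\left(-9 \right)} \right)}}{-42900} = \frac{24913}{211} - \frac{222}{-42900} = 24913 \cdot \frac{1}{211} - - \frac{37}{7150} = \frac{24913}{211} + \frac{37}{7150} = \frac{178135757}{1508650}$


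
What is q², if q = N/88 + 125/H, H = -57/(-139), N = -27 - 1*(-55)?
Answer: 146420257201/1572516 ≈ 93112.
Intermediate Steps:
N = 28 (N = -27 + 55 = 28)
H = 57/139 (H = -57*(-1/139) = 57/139 ≈ 0.41007)
q = 382649/1254 (q = 28/88 + 125/(57/139) = 28*(1/88) + 125*(139/57) = 7/22 + 17375/57 = 382649/1254 ≈ 305.14)
q² = (382649/1254)² = 146420257201/1572516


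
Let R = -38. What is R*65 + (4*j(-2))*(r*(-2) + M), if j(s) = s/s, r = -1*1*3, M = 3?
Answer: -2434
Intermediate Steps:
r = -3 (r = -1*3 = -3)
j(s) = 1
R*65 + (4*j(-2))*(r*(-2) + M) = -38*65 + (4*1)*(-3*(-2) + 3) = -2470 + 4*(6 + 3) = -2470 + 4*9 = -2470 + 36 = -2434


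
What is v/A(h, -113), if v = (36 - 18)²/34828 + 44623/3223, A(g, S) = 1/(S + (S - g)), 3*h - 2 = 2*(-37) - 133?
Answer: -16718121532/7653453 ≈ -2184.4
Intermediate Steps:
h = -205/3 (h = ⅔ + (2*(-37) - 133)/3 = ⅔ + (-74 - 133)/3 = ⅔ + (⅓)*(-207) = ⅔ - 69 = -205/3 ≈ -68.333)
A(g, S) = 1/(-g + 2*S)
v = 388793524/28062661 (v = 18²*(1/34828) + 44623*(1/3223) = 324*(1/34828) + 44623/3223 = 81/8707 + 44623/3223 = 388793524/28062661 ≈ 13.854)
v/A(h, -113) = 388793524/(28062661*(1/(-1*(-205/3) + 2*(-113)))) = 388793524/(28062661*(1/(205/3 - 226))) = 388793524/(28062661*(1/(-473/3))) = 388793524/(28062661*(-3/473)) = (388793524/28062661)*(-473/3) = -16718121532/7653453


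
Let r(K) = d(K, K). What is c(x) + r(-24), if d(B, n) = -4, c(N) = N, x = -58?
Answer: -62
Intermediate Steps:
r(K) = -4
c(x) + r(-24) = -58 - 4 = -62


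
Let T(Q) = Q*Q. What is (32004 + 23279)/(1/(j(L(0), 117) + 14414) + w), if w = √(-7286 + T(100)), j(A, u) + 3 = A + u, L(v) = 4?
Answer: -803372556/573139871135 + 11674609983792*√2714/573139871135 ≈ 1061.2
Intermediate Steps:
T(Q) = Q²
j(A, u) = -3 + A + u (j(A, u) = -3 + (A + u) = -3 + A + u)
w = √2714 (w = √(-7286 + 100²) = √(-7286 + 10000) = √2714 ≈ 52.096)
(32004 + 23279)/(1/(j(L(0), 117) + 14414) + w) = (32004 + 23279)/(1/((-3 + 4 + 117) + 14414) + √2714) = 55283/(1/(118 + 14414) + √2714) = 55283/(1/14532 + √2714)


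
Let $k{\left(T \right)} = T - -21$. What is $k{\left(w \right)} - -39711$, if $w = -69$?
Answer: $39663$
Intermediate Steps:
$k{\left(T \right)} = 21 + T$ ($k{\left(T \right)} = T + 21 = 21 + T$)
$k{\left(w \right)} - -39711 = \left(21 - 69\right) - -39711 = -48 + 39711 = 39663$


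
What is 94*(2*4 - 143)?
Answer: -12690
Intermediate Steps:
94*(2*4 - 143) = 94*(8 - 143) = 94*(-135) = -12690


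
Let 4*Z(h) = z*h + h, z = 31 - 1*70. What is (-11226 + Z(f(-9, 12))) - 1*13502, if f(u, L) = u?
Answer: -49285/2 ≈ -24643.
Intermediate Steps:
z = -39 (z = 31 - 70 = -39)
Z(h) = -19*h/2 (Z(h) = (-39*h + h)/4 = (-38*h)/4 = -19*h/2)
(-11226 + Z(f(-9, 12))) - 1*13502 = (-11226 - 19/2*(-9)) - 1*13502 = (-11226 + 171/2) - 13502 = -22281/2 - 13502 = -49285/2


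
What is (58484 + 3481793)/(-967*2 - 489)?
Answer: -3540277/2423 ≈ -1461.1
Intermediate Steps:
(58484 + 3481793)/(-967*2 - 489) = 3540277/(-1934 - 489) = 3540277/(-2423) = 3540277*(-1/2423) = -3540277/2423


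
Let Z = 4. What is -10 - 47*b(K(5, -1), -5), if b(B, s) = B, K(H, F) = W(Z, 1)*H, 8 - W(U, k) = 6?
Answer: -480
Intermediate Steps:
W(U, k) = 2 (W(U, k) = 8 - 1*6 = 8 - 6 = 2)
K(H, F) = 2*H
-10 - 47*b(K(5, -1), -5) = -10 - 94*5 = -10 - 47*10 = -10 - 470 = -480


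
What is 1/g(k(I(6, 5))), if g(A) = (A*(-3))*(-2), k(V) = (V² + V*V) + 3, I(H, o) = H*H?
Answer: 1/15570 ≈ 6.4226e-5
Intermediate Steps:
I(H, o) = H²
k(V) = 3 + 2*V² (k(V) = (V² + V²) + 3 = 2*V² + 3 = 3 + 2*V²)
g(A) = 6*A (g(A) = -3*A*(-2) = 6*A)
1/g(k(I(6, 5))) = 1/(6*(3 + 2*(6²)²)) = 1/(6*(3 + 2*36²)) = 1/(6*(3 + 2*1296)) = 1/(6*(3 + 2592)) = 1/(6*2595) = 1/15570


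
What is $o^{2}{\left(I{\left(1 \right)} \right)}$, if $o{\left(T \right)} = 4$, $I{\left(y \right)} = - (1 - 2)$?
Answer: $16$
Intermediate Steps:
$I{\left(y \right)} = 1$ ($I{\left(y \right)} = \left(-1\right) \left(-1\right) = 1$)
$o^{2}{\left(I{\left(1 \right)} \right)} = 4^{2} = 16$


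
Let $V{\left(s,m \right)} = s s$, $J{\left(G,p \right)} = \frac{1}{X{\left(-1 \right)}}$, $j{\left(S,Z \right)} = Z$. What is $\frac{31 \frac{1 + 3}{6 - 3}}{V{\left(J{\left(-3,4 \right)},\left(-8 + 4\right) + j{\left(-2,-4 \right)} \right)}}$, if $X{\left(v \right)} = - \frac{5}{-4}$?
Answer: $\frac{775}{12} \approx 64.583$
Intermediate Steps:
$X{\left(v \right)} = \frac{5}{4}$ ($X{\left(v \right)} = \left(-5\right) \left(- \frac{1}{4}\right) = \frac{5}{4}$)
$J{\left(G,p \right)} = \frac{4}{5}$ ($J{\left(G,p \right)} = \frac{1}{\frac{5}{4}} = \frac{4}{5}$)
$V{\left(s,m \right)} = s^{2}$
$\frac{31 \frac{1 + 3}{6 - 3}}{V{\left(J{\left(-3,4 \right)},\left(-8 + 4\right) + j{\left(-2,-4 \right)} \right)}} = \frac{31 \frac{1 + 3}{6 - 3}}{\left(\frac{4}{5}\right)^{2}} = \frac{31 \cdot \frac{4}{3}}{\frac{16}{25}} = 31 \cdot 4 \cdot \frac{1}{3} \cdot \frac{25}{16} = 31 \cdot \frac{4}{3} \cdot \frac{25}{16} = \frac{124}{3} \cdot \frac{25}{16} = \frac{775}{12}$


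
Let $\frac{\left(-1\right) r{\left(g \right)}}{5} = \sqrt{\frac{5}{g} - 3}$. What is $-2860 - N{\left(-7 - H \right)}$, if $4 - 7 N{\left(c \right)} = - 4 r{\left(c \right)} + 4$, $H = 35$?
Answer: $-2860 + \frac{10 i \sqrt{5502}}{147} \approx -2860.0 + 5.046 i$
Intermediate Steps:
$r{\left(g \right)} = - 5 \sqrt{-3 + \frac{5}{g}}$ ($r{\left(g \right)} = - 5 \sqrt{\frac{5}{g} - 3} = - 5 \sqrt{-3 + \frac{5}{g}}$)
$N{\left(c \right)} = - \frac{20 \sqrt{-3 + \frac{5}{c}}}{7}$ ($N{\left(c \right)} = \frac{4}{7} - \frac{- 4 \left(- 5 \sqrt{-3 + \frac{5}{c}}\right) + 4}{7} = \frac{4}{7} - \frac{20 \sqrt{-3 + \frac{5}{c}} + 4}{7} = \frac{4}{7} - \frac{4 + 20 \sqrt{-3 + \frac{5}{c}}}{7} = \frac{4}{7} - \left(\frac{4}{7} + \frac{20 \sqrt{-3 + \frac{5}{c}}}{7}\right) = - \frac{20 \sqrt{-3 + \frac{5}{c}}}{7}$)
$-2860 - N{\left(-7 - H \right)} = -2860 - - \frac{20 \sqrt{-3 + \frac{5}{-7 - 35}}}{7} = -2860 - - \frac{20 \sqrt{-3 + \frac{5}{-42}}}{7} = -2860 - - \frac{20 \sqrt{-3 + 5 \left(- \frac{1}{42}\right)}}{7} = -2860 - - \frac{20 \sqrt{-3 - \frac{5}{42}}}{7} = -2860 - - \frac{20 \sqrt{- \frac{131}{42}}}{7} = -2860 - - \frac{20 \frac{i \sqrt{5502}}{42}}{7} = -2860 - - \frac{10 i \sqrt{5502}}{147} = -2860 + \frac{10 i \sqrt{5502}}{147}$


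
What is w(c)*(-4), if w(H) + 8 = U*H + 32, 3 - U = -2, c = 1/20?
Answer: -97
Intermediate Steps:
c = 1/20 ≈ 0.050000
U = 5 (U = 3 - 1*(-2) = 3 + 2 = 5)
w(H) = 24 + 5*H (w(H) = -8 + (5*H + 32) = -8 + (32 + 5*H) = 24 + 5*H)
w(c)*(-4) = (24 + 5*(1/20))*(-4) = (24 + ¼)*(-4) = (97/4)*(-4) = -97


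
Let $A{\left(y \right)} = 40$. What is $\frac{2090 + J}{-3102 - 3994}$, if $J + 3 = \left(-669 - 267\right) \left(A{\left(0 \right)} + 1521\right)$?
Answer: $\frac{1459009}{7096} \approx 205.61$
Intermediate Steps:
$J = -1461099$ ($J = -3 + \left(-669 - 267\right) \left(40 + 1521\right) = -3 - 1461096 = -1461099$)
$\frac{2090 + J}{-3102 - 3994} = \frac{2090 - 1461099}{-3102 - 3994} = - \frac{1459009}{-7096} = \left(-1459009\right) \left(- \frac{1}{7096}\right) = \frac{1459009}{7096}$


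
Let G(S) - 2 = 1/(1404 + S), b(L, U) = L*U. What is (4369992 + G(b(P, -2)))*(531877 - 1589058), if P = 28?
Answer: -6227590998137253/1348 ≈ -4.6199e+12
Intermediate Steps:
G(S) = 2 + 1/(1404 + S)
(4369992 + G(b(P, -2)))*(531877 - 1589058) = (4369992 + (2809 + 2*(28*(-2)))/(1404 + 28*(-2)))*(531877 - 1589058) = (4369992 + (2809 + 2*(-56))/(1404 - 56))*(-1057181) = (4369992 + (2809 - 112)/1348)*(-1057181) = (4369992 + (1/1348)*2697)*(-1057181) = (4369992 + 2697/1348)*(-1057181) = (5890751913/1348)*(-1057181) = -6227590998137253/1348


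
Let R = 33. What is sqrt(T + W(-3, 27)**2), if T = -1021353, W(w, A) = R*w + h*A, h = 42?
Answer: 4*sqrt(3117) ≈ 223.32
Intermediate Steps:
W(w, A) = 33*w + 42*A
sqrt(T + W(-3, 27)**2) = sqrt(-1021353 + (33*(-3) + 42*27)**2) = sqrt(-1021353 + (-99 + 1134)**2) = sqrt(-1021353 + 1035**2) = sqrt(-1021353 + 1071225) = sqrt(49872) = 4*sqrt(3117)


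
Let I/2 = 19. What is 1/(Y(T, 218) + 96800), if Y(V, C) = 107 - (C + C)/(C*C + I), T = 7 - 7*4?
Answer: 23781/2304545149 ≈ 1.0319e-5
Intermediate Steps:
I = 38 (I = 2*19 = 38)
T = -21 (T = 7 - 28 = -21)
Y(V, C) = 107 - 2*C/(38 + C**2) (Y(V, C) = 107 - (C + C)/(C*C + 38) = 107 - 2*C/(C**2 + 38) = 107 - 2*C/(38 + C**2))
1/(Y(T, 218) + 96800) = 1/((4066 - 2*218 + 107*218**2)/(38 + 218**2) + 96800) = 1/((4066 - 436 + 107*47524)/(38 + 47524) + 96800) = 1/((4066 - 436 + 5085068)/47562 + 96800) = 1/((1/47562)*5088698 + 96800) = 1/(2544349/23781 + 96800) = 1/(2304545149/23781) = 23781/2304545149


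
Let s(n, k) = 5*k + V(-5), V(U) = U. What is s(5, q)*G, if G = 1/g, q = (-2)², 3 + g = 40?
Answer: 15/37 ≈ 0.40541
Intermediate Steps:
g = 37 (g = -3 + 40 = 37)
q = 4
s(n, k) = -5 + 5*k (s(n, k) = 5*k - 5 = -5 + 5*k)
G = 1/37 ≈ 0.027027
s(5, q)*G = (-5 + 5*4)*(1/37) = (-5 + 20)*(1/37) = 15*(1/37) = 15/37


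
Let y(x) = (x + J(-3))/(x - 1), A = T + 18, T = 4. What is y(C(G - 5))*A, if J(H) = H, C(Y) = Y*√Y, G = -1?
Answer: 66*(-I + 2*√6)/(-I + 6*√6) ≈ 22.203 - 2.98*I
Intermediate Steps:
C(Y) = Y^(3/2)
A = 22 (A = 4 + 18 = 22)
y(x) = (-3 + x)/(-1 + x) (y(x) = (x - 3)/(x - 1) = (-3 + x)/(-1 + x))
y(C(G - 5))*A = ((-3 + (-1 - 5)^(3/2))/(-1 + (-1 - 5)^(3/2)))*22 = ((-3 + (-6)^(3/2))/(-1 + (-6)^(3/2)))*22 = ((-3 - 6*I*√6)/(-1 - 6*I*√6))*22 = 22*(-3 - 6*I*√6)/(-1 - 6*I*√6)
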